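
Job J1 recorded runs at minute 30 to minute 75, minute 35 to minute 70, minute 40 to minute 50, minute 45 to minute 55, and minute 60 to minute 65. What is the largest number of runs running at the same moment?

4

At minute 45, 4 of the intervals are simultaneously active.
No point has more.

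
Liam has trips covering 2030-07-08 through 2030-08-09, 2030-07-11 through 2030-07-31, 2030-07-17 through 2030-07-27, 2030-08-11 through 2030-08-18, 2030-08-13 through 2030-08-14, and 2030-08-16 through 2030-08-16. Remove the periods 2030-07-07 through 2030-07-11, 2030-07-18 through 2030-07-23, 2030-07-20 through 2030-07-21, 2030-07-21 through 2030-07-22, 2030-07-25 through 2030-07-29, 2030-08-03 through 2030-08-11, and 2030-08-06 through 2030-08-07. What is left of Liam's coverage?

2030-07-12 through 2030-07-17, 2030-07-24 through 2030-07-24, 2030-07-30 through 2030-08-02, 2030-08-12 through 2030-08-18

A, merged: 2030-07-08 through 2030-08-09, 2030-08-11 through 2030-08-18.
B, merged: 2030-07-07 through 2030-07-11, 2030-07-18 through 2030-07-23, 2030-07-25 through 2030-07-29, 2030-08-03 through 2030-08-11.
2030-07-08 through 2030-08-09 \ B = 2030-07-12 through 2030-07-17, 2030-07-24 through 2030-07-24, 2030-07-30 through 2030-08-02.
2030-08-11 through 2030-08-18 \ B = 2030-08-12 through 2030-08-18.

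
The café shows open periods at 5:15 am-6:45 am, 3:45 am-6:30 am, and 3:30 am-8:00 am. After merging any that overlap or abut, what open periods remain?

3:30 am–8:00 am

Sort by start: 3:30 am–8:00 am, 3:45 am–6:30 am, 5:15 am–6:45 am.
3:45 am–6:30 am overlaps/touches 3:30 am–8:00 am → extend to 3:30 am–8:00 am.
5:15 am–6:45 am overlaps/touches 3:30 am–8:00 am → extend to 3:30 am–8:00 am.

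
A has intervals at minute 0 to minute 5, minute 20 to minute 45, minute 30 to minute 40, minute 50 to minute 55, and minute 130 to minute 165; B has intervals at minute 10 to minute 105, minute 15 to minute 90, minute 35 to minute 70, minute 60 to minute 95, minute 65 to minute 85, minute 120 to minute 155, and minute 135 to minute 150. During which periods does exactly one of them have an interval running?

minute 0 to minute 5, minute 10 to minute 20, minute 45 to minute 50, minute 55 to minute 105, minute 120 to minute 130, minute 155 to minute 165

A, merged: minute 0 to minute 5, minute 20 to minute 45, minute 50 to minute 55, minute 130 to minute 165.
B, merged: minute 10 to minute 105, minute 120 to minute 155.
A \ B = minute 0 to minute 5, minute 155 to minute 165.
B \ A = minute 10 to minute 20, minute 45 to minute 50, minute 55 to minute 105, minute 120 to minute 130.
Union of the two gives the symmetric difference.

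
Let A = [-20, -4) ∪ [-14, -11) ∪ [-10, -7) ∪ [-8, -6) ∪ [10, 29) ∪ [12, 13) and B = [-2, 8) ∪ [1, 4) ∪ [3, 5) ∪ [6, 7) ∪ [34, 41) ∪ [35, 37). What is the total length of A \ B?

35

Merge the first list: [-20, -4), [10, 29).
Merge the second list: [-2, 8), [34, 41).
A \ B = [-20, -4), [10, 29).
Total: 16 + 19 = 35.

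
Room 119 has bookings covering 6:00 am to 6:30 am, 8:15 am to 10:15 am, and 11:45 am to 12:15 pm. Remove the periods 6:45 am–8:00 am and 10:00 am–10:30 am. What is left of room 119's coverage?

6:00 am-6:30 am, 8:15 am-10:00 am, 11:45 am-12:15 pm

6:00 am-6:30 am is untouched.
8:15 am-10:15 am with B removed leaves 8:15 am-10:00 am.
11:45 am-12:15 pm is untouched.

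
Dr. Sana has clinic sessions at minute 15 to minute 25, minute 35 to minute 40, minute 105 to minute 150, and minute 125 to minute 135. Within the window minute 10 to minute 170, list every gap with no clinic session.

Covered (merged): minute 15 to minute 25, minute 35 to minute 40, minute 105 to minute 150.
Gaps within minute 10 to minute 170: minute 10 to minute 15, minute 25 to minute 35, minute 40 to minute 105, minute 150 to minute 170.

minute 10 to minute 15, minute 25 to minute 35, minute 40 to minute 105, minute 150 to minute 170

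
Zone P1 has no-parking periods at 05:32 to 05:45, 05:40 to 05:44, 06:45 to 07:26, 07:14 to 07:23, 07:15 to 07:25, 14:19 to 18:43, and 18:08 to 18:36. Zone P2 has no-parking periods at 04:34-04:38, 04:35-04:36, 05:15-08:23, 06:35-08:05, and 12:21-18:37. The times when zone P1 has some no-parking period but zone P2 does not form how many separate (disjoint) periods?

A, merged: 05:32-05:45, 06:45-07:26, 14:19-18:43.
B, merged: 04:34-04:38, 05:15-08:23, 12:21-18:37.
A \ B = 18:37-18:43.
That is 1 disjoint piece.

1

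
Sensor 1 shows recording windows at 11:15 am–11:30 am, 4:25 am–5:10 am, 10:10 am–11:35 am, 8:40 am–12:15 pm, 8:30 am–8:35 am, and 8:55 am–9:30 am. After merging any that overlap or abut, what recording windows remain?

Sort by start: 4:25 am–5:10 am, 8:30 am–8:35 am, 8:40 am–12:15 pm, 8:55 am–9:30 am, 10:10 am–11:35 am, 11:15 am–11:30 am.
8:30 am–8:35 am is disjoint → start new block.
8:40 am–12:15 pm is disjoint → start new block.
8:55 am–9:30 am overlaps/touches 8:40 am–12:15 pm → extend to 8:40 am–12:15 pm.
10:10 am–11:35 am overlaps/touches 8:40 am–12:15 pm → extend to 8:40 am–12:15 pm.
11:15 am–11:30 am overlaps/touches 8:40 am–12:15 pm → extend to 8:40 am–12:15 pm.

4:25 am–5:10 am, 8:30 am–8:35 am, 8:40 am–12:15 pm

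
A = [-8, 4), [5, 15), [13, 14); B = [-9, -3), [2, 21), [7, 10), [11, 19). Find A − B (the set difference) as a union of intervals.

[-3, 2)

A, merged: [-8, 4), [5, 15).
B, merged: [-9, -3), [2, 21).
[-8, 4) with B removed leaves [-3, 2).
[5, 15) lies entirely inside B → drops out.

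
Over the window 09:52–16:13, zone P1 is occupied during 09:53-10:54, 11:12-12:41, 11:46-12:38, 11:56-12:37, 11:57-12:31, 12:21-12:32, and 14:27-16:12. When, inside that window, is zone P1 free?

After merging, the occupied span is 09:53-10:54, 11:12-12:41, 14:27-16:12.
Complement within 09:52-16:13: 09:52-09:53, 10:54-11:12, 12:41-14:27, 16:12-16:13.

09:52-09:53, 10:54-11:12, 12:41-14:27, 16:12-16:13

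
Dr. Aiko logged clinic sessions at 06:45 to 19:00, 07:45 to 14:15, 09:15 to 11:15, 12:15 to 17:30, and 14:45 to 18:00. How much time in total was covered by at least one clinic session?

Merged: 06:45–19:00.
Length: 12 h 15 min.

12 h 15 min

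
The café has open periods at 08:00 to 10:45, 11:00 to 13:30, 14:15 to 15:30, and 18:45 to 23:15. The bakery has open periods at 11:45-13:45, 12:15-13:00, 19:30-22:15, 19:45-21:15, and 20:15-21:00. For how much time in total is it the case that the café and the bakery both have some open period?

4 h 30 min

B, merged: 11:45–13:45, 19:30–22:15.
A ∩ B = 11:45–13:30, 19:30–22:15.
Total: 1 h 45 min + 2 h 45 min = 4 h 30 min.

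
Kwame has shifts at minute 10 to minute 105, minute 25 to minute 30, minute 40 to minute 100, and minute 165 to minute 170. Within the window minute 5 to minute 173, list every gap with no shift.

The merged coverage is minute 10 to minute 105, minute 165 to minute 170.
Gaps within minute 5 to minute 173: minute 5 to minute 10, minute 105 to minute 165, minute 170 to minute 173.

minute 5 to minute 10, minute 105 to minute 165, minute 170 to minute 173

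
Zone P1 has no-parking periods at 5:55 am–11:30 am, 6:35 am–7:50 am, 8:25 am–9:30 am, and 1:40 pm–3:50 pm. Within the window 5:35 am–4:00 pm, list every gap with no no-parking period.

Covered (merged): 5:55 am-11:30 am, 1:40 pm-3:50 pm.
Gaps within 5:35 am-4:00 pm: 5:35 am-5:55 am, 11:30 am-1:40 pm, 3:50 pm-4:00 pm.

5:35 am-5:55 am, 11:30 am-1:40 pm, 3:50 pm-4:00 pm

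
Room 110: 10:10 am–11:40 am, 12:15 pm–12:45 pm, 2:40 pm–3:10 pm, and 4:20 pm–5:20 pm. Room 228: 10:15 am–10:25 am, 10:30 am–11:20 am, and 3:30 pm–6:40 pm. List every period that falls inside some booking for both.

10:15 am–10:25 am, 10:30 am–11:20 am, 4:20 pm–5:20 pm

10:10 am–11:40 am meets the second set on 10:15 am–10:25 am, 10:30 am–11:20 am.
12:15 pm–12:45 pm: no overlap with the second set.
2:40 pm–3:10 pm: no overlap with the second set.
4:20 pm–5:20 pm meets the second set on 4:20 pm–5:20 pm.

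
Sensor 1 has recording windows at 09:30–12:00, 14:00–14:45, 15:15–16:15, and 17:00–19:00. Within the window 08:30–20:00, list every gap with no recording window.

Covered (merged): 09:30–12:00, 14:00–14:45, 15:15–16:15, 17:00–19:00.
Complement within 08:30–20:00: 08:30–09:30, 12:00–14:00, 14:45–15:15, 16:15–17:00, 19:00–20:00.

08:30–09:30, 12:00–14:00, 14:45–15:15, 16:15–17:00, 19:00–20:00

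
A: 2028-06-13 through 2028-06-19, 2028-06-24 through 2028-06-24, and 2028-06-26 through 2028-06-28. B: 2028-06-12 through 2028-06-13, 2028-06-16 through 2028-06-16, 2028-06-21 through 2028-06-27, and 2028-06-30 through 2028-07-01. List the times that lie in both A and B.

2028-06-13 through 2028-06-19 meets the second set on 2028-06-13 through 2028-06-13, 2028-06-16 through 2028-06-16.
2028-06-24 through 2028-06-24 meets the second set on 2028-06-24 through 2028-06-24.
2028-06-26 through 2028-06-28 meets the second set on 2028-06-26 through 2028-06-27.

2028-06-13 through 2028-06-13, 2028-06-16 through 2028-06-16, 2028-06-24 through 2028-06-24, 2028-06-26 through 2028-06-27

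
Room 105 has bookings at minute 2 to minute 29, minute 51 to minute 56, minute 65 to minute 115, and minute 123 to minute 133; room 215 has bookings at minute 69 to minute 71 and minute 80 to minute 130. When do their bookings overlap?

minute 69 to minute 71, minute 80 to minute 115, minute 123 to minute 130

minute 2 to minute 29: no overlap with the second set.
minute 51 to minute 56: no overlap with the second set.
minute 65 to minute 115 meets the second set on minute 69 to minute 71, minute 80 to minute 115.
minute 123 to minute 133 meets the second set on minute 123 to minute 130.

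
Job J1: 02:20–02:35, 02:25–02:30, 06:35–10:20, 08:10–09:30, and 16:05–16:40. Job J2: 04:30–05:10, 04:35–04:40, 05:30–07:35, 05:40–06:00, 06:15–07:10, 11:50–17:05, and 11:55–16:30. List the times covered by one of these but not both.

First set merges to 02:20-02:35, 06:35-10:20, 16:05-16:40.
Second set merges to 04:30-05:10, 05:30-07:35, 11:50-17:05.
A \ B = 02:20-02:35, 07:35-10:20.
B \ A = 04:30-05:10, 05:30-06:35, 11:50-16:05, 16:40-17:05.
Union of the two gives the symmetric difference.

02:20-02:35, 04:30-05:10, 05:30-06:35, 07:35-10:20, 11:50-16:05, 16:40-17:05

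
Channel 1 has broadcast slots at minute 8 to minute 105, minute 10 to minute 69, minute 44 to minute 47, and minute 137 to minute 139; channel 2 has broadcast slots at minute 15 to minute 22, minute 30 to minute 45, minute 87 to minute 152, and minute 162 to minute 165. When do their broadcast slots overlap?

A, merged: minute 8 to minute 105, minute 137 to minute 139.
minute 8 to minute 105 overlaps B on minute 15 to minute 22, minute 30 to minute 45, minute 87 to minute 105.
minute 137 to minute 139 overlaps B on minute 137 to minute 139.

minute 15 to minute 22, minute 30 to minute 45, minute 87 to minute 105, minute 137 to minute 139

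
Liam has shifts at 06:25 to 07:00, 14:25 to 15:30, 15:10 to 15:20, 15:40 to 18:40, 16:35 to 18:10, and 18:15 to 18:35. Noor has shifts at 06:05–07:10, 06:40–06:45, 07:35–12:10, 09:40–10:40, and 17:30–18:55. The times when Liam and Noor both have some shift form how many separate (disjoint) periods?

Merge the first list: 06:25–07:00, 14:25–15:30, 15:40–18:40.
Merge the second list: 06:05–07:10, 07:35–12:10, 17:30–18:55.
A ∩ B = 06:25–07:00, 17:30–18:40.
That is 2 disjoint pieces.

2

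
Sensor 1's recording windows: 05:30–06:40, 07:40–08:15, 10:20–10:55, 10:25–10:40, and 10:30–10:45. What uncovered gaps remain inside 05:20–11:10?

05:20–05:30, 06:40–07:40, 08:15–10:20, 10:55–11:10

Covered (merged): 05:30–06:40, 07:40–08:15, 10:20–10:55.
Gaps within 05:20–11:10: 05:20–05:30, 06:40–07:40, 08:15–10:20, 10:55–11:10.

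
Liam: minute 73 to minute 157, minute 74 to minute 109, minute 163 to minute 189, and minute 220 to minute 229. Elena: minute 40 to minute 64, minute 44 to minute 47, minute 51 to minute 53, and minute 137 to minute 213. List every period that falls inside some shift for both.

Merge the first list: minute 73 to minute 157, minute 163 to minute 189, minute 220 to minute 229.
Merge the second list: minute 40 to minute 64, minute 137 to minute 213.
minute 73 to minute 157 ∩ B → minute 137 to minute 157.
minute 163 to minute 189 ∩ B → minute 163 to minute 189.
minute 220 to minute 229 meets no B interval.

minute 137 to minute 157, minute 163 to minute 189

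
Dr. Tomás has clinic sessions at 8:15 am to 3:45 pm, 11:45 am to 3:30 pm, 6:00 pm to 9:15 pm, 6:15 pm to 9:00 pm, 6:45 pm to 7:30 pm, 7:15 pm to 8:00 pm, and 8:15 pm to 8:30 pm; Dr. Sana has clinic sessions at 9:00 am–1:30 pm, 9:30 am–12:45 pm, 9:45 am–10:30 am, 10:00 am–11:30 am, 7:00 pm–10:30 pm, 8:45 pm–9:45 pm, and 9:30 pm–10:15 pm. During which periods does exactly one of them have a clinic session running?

8:15 am-9:00 am, 1:30 pm-3:45 pm, 6:00 pm-7:00 pm, 9:15 pm-10:30 pm

First set merges to 8:15 am-3:45 pm, 6:00 pm-9:15 pm.
Second set merges to 9:00 am-1:30 pm, 7:00 pm-10:30 pm.
Only in the first: 8:15 am-9:00 am, 1:30 pm-3:45 pm, 6:00 pm-7:00 pm.
Only in the second: 9:15 pm-10:30 pm.
Together these are the periods covered by exactly one.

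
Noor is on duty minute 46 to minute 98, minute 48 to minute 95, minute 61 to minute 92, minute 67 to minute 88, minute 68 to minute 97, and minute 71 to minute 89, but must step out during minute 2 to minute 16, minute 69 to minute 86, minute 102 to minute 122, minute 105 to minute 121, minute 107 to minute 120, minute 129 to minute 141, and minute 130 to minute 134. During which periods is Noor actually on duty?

Merge the first list: minute 46 to minute 98.
Merge the second list: minute 2 to minute 16, minute 69 to minute 86, minute 102 to minute 122, minute 129 to minute 141.
minute 46 to minute 98 \ B = minute 46 to minute 69, minute 86 to minute 98.

minute 46 to minute 69, minute 86 to minute 98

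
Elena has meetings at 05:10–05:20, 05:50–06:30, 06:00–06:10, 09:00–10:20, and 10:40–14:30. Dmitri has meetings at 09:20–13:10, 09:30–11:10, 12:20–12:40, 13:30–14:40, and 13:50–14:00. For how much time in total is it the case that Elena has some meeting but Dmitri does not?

1 h 30 min

A, merged: 05:10-05:20, 05:50-06:30, 09:00-10:20, 10:40-14:30.
B, merged: 09:20-13:10, 13:30-14:40.
A \ B = 05:10-05:20, 05:50-06:30, 09:00-09:20, 13:10-13:30.
Total: 10 min + 40 min + 20 min + 20 min = 1 h 30 min.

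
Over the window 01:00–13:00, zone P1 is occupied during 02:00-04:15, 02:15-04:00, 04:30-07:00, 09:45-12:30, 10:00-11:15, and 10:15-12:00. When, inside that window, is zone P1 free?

01:00–02:00, 04:15–04:30, 07:00–09:45, 12:30–13:00

The merged coverage is 02:00–04:15, 04:30–07:00, 09:45–12:30.
Complement within 01:00–13:00: 01:00–02:00, 04:15–04:30, 07:00–09:45, 12:30–13:00.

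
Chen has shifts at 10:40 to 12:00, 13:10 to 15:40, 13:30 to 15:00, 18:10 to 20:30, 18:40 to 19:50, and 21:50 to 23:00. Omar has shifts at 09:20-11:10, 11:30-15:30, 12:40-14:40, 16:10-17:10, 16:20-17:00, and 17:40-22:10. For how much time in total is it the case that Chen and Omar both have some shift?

A, merged: 10:40–12:00, 13:10–15:40, 18:10–20:30, 21:50–23:00.
B, merged: 09:20–11:10, 11:30–15:30, 16:10–17:10, 17:40–22:10.
A ∩ B = 10:40–11:10, 11:30–12:00, 13:10–15:30, 18:10–20:30, 21:50–22:10.
Total: 30 min + 30 min + 2 h 20 min + 2 h 20 min + 20 min = 6 h.

6 h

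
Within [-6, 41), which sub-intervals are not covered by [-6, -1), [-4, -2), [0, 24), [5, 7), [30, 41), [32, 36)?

Covered (merged): [-6, -1), [0, 24), [30, 41).
Uncovered inside [-6, 41): [-1, 0), [24, 30).

[-1, 0) ∪ [24, 30)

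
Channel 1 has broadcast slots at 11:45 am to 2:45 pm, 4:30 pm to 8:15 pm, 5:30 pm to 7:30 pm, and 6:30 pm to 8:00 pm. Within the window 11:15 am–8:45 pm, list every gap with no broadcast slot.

11:15 am-11:45 am, 2:45 pm-4:30 pm, 8:15 pm-8:45 pm

After merging, the occupied span is 11:45 am-2:45 pm, 4:30 pm-8:15 pm.
Gaps within 11:15 am-8:45 pm: 11:15 am-11:45 am, 2:45 pm-4:30 pm, 8:15 pm-8:45 pm.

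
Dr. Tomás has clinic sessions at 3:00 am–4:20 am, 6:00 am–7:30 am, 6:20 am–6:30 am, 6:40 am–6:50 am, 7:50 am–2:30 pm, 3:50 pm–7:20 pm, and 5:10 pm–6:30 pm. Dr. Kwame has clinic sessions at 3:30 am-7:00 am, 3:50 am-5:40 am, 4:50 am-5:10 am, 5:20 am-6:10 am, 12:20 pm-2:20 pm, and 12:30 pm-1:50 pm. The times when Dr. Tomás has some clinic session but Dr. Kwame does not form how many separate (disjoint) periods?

5

Merge the first list: 3:00 am–4:20 am, 6:00 am–7:30 am, 7:50 am–2:30 pm, 3:50 pm–7:20 pm.
Merge the second list: 3:30 am–7:00 am, 12:20 pm–2:20 pm.
A \ B = 3:00 am–3:30 am, 7:00 am–7:30 am, 7:50 am–12:20 pm, 2:20 pm–2:30 pm, 3:50 pm–7:20 pm.
That is 5 disjoint pieces.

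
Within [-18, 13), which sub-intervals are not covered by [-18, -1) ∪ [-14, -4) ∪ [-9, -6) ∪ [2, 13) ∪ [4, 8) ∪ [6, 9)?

The merged coverage is [-18, -1), [2, 13).
Complement within [-18, 13): [-1, 2).

[-1, 2)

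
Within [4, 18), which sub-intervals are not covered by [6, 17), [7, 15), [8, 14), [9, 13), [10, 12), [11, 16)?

After merging, the occupied span is [6, 17).
Complement within [4, 18): [4, 6), [17, 18).

[4, 6) ∪ [17, 18)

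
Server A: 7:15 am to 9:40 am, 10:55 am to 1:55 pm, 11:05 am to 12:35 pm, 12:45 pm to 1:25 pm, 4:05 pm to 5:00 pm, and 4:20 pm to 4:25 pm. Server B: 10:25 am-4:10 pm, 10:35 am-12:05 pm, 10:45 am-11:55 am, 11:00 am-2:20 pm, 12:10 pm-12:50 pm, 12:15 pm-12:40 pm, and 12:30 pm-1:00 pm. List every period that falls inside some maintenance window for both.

10:55 am-1:55 pm, 4:05 pm-4:10 pm

Merge the first list: 7:15 am-9:40 am, 10:55 am-1:55 pm, 4:05 pm-5:00 pm.
Merge the second list: 10:25 am-4:10 pm.
7:15 am-9:40 am meets no B interval.
10:55 am-1:55 pm ∩ B → 10:55 am-1:55 pm.
4:05 pm-5:00 pm ∩ B → 4:05 pm-4:10 pm.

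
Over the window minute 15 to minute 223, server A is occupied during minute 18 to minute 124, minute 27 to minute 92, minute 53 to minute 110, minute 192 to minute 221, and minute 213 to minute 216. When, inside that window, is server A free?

The merged coverage is minute 18 to minute 124, minute 192 to minute 221.
Complement within minute 15 to minute 223: minute 15 to minute 18, minute 124 to minute 192, minute 221 to minute 223.

minute 15 to minute 18, minute 124 to minute 192, minute 221 to minute 223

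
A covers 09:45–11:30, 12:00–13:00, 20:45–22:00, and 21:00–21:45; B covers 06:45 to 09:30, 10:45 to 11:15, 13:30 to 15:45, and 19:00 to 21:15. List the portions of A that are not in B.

09:45–10:45, 11:15–11:30, 12:00–13:00, 21:15–22:00

First set merges to 09:45–11:30, 12:00–13:00, 20:45–22:00.
09:45–11:30 \ B = 09:45–10:45, 11:15–11:30.
12:00–13:00: nothing removed.
20:45–22:00 \ B = 21:15–22:00.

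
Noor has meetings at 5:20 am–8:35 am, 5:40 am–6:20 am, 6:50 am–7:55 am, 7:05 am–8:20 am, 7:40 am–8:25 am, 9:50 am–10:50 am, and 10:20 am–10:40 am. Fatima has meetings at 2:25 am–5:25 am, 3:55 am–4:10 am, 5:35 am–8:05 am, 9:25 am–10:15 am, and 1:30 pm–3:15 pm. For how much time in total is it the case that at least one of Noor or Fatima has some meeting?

A, merged: 5:20 am–8:35 am, 9:50 am–10:50 am.
B, merged: 2:25 am–5:25 am, 5:35 am–8:05 am, 9:25 am–10:15 am, 1:30 pm–3:15 pm.
A ∪ B = 2:25 am–8:35 am, 9:25 am–10:50 am, 1:30 pm–3:15 pm.
Total: 6 h 10 min + 1 h 25 min + 1 h 45 min = 9 h 20 min.

9 h 20 min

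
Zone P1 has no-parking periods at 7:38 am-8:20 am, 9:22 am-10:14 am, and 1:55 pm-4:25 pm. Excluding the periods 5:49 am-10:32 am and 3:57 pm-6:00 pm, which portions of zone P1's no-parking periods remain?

1:55 pm-3:57 pm

7:38 am-8:20 am lies entirely inside B → drops out.
9:22 am-10:14 am lies entirely inside B → drops out.
1:55 pm-4:25 pm with B removed leaves 1:55 pm-3:57 pm.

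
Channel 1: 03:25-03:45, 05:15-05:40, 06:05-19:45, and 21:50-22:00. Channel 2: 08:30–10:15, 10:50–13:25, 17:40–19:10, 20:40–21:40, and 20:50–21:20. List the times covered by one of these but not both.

03:25–03:45, 05:15–05:40, 06:05–08:30, 10:15–10:50, 13:25–17:40, 19:10–19:45, 20:40–21:40, 21:50–22:00

Second set merges to 08:30–10:15, 10:50–13:25, 17:40–19:10, 20:40–21:40.
A \ B = 03:25–03:45, 05:15–05:40, 06:05–08:30, 10:15–10:50, 13:25–17:40, 19:10–19:45, 21:50–22:00.
B \ A = 20:40–21:40.
Union of the two gives the symmetric difference.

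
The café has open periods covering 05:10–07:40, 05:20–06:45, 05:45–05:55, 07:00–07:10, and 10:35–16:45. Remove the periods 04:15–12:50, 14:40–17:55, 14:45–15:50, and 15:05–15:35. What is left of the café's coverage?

12:50–14:40

Merge the first list: 05:10–07:40, 10:35–16:45.
Merge the second list: 04:15–12:50, 14:40–17:55.
05:10–07:40 lies entirely inside B → drops out.
10:35–16:45 with B removed leaves 12:50–14:40.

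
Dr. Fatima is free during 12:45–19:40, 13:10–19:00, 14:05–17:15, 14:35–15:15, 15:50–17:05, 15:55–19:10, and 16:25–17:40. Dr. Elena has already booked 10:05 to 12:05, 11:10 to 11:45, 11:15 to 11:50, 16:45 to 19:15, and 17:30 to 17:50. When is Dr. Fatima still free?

12:45–16:45, 19:15–19:40

Merge the first list: 12:45–19:40.
Merge the second list: 10:05–12:05, 16:45–19:15.
12:45–19:40 with B removed leaves 12:45–16:45, 19:15–19:40.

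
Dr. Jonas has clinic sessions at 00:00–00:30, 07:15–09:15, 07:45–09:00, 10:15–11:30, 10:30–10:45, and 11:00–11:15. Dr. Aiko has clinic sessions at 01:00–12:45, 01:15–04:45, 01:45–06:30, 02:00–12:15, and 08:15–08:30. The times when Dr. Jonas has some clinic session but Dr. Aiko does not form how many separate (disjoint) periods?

1

A, merged: 00:00–00:30, 07:15–09:15, 10:15–11:30.
B, merged: 01:00–12:45.
A \ B = 00:00–00:30.
That is 1 disjoint piece.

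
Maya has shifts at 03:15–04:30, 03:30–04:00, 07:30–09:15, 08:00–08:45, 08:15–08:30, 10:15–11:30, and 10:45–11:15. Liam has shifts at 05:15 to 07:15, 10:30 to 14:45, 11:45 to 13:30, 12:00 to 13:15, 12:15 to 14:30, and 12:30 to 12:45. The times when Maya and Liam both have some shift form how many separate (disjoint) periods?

Merge the first list: 03:15-04:30, 07:30-09:15, 10:15-11:30.
Merge the second list: 05:15-07:15, 10:30-14:45.
A ∩ B = 10:30-11:30.
That is 1 disjoint piece.

1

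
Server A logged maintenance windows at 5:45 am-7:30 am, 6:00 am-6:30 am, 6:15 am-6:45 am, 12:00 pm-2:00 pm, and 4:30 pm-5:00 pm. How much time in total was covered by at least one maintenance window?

Merged: 5:45 am–7:30 am, 12:00 pm–2:00 pm, 4:30 pm–5:00 pm.
Lengths: 1 h 45 min + 2 h + 30 min = 4 h 15 min.

4 h 15 min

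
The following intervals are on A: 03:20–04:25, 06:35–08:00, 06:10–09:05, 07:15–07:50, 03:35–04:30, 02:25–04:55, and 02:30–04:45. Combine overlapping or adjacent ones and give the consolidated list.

Sort by start: 02:25–04:55, 02:30–04:45, 03:20–04:25, 03:35–04:30, 06:10–09:05, 06:35–08:00, 07:15–07:50.
02:30–04:45 overlaps/touches 02:25–04:55 → extend to 02:25–04:55.
03:20–04:25 overlaps/touches 02:25–04:55 → extend to 02:25–04:55.
03:35–04:30 overlaps/touches 02:25–04:55 → extend to 02:25–04:55.
06:10–09:05 is disjoint → start new block.
06:35–08:00 overlaps/touches 06:10–09:05 → extend to 06:10–09:05.
07:15–07:50 overlaps/touches 06:10–09:05 → extend to 06:10–09:05.

02:25–04:55, 06:10–09:05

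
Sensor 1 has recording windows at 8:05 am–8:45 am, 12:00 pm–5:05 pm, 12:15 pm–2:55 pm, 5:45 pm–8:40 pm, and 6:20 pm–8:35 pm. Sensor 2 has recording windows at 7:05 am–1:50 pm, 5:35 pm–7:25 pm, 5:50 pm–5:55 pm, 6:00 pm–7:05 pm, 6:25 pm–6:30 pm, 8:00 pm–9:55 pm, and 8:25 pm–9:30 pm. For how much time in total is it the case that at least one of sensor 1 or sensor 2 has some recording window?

14 h 20 min

Merge the first list: 8:05 am–8:45 am, 12:00 pm–5:05 pm, 5:45 pm–8:40 pm.
Merge the second list: 7:05 am–1:50 pm, 5:35 pm–7:25 pm, 8:00 pm–9:55 pm.
A ∪ B = 7:05 am–5:05 pm, 5:35 pm–9:55 pm.
Total: 10 h + 4 h 20 min = 14 h 20 min.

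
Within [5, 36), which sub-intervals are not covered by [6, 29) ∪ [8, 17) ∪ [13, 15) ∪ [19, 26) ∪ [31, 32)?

After merging, the occupied span is [6, 29), [31, 32).
Gaps within [5, 36): [5, 6), [29, 31), [32, 36).

[5, 6) ∪ [29, 31) ∪ [32, 36)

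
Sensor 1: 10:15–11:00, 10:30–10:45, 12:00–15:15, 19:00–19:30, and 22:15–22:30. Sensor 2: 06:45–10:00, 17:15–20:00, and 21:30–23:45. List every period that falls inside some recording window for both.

19:00–19:30, 22:15–22:30

A, merged: 10:15–11:00, 12:00–15:15, 19:00–19:30, 22:15–22:30.
10:15–11:00: no overlap with the second set.
12:00–15:15: no overlap with the second set.
19:00–19:30 meets the second set on 19:00–19:30.
22:15–22:30 meets the second set on 22:15–22:30.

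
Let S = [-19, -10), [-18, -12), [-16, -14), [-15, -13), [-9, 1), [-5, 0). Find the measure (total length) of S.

19

Merged: [-19, -10), [-9, 1).
Lengths: 9 + 10 = 19.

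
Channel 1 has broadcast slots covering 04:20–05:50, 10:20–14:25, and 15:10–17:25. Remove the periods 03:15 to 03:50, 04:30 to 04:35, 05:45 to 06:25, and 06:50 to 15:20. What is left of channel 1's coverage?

04:20–05:50 with B removed leaves 04:20–04:30, 04:35–05:45.
10:20–14:25 lies entirely inside B → drops out.
15:10–17:25 with B removed leaves 15:20–17:25.

04:20–04:30, 04:35–05:45, 15:20–17:25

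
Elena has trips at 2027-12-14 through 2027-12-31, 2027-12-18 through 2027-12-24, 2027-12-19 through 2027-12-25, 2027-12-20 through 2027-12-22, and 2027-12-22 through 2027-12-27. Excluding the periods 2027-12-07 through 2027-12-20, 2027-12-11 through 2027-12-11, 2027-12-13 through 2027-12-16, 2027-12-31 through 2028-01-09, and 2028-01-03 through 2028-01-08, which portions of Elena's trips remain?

Merge the first list: 2027-12-14 through 2027-12-31.
Merge the second list: 2027-12-07 through 2027-12-20, 2027-12-31 through 2028-01-09.
2027-12-14 through 2027-12-31 \ B = 2027-12-21 through 2027-12-30.

2027-12-21 through 2027-12-30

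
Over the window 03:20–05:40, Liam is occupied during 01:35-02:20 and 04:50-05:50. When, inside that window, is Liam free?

Covered (merged): 01:35-02:20, 04:50-05:50.
Uncovered inside 03:20-05:40: 03:20-04:50.

03:20-04:50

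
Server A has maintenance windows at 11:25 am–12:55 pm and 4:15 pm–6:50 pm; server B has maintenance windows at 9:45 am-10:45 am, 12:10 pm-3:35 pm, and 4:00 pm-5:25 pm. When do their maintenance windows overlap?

11:25 am-12:55 pm meets the second set on 12:10 pm-12:55 pm.
4:15 pm-6:50 pm meets the second set on 4:15 pm-5:25 pm.

12:10 pm-12:55 pm, 4:15 pm-5:25 pm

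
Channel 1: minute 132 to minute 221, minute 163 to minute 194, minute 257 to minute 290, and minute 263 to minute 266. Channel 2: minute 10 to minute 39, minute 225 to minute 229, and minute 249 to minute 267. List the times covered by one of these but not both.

minute 10 to minute 39, minute 132 to minute 221, minute 225 to minute 229, minute 249 to minute 257, minute 267 to minute 290

A, merged: minute 132 to minute 221, minute 257 to minute 290.
A \ B = minute 132 to minute 221, minute 267 to minute 290.
B \ A = minute 10 to minute 39, minute 225 to minute 229, minute 249 to minute 257.
Union of the two gives the symmetric difference.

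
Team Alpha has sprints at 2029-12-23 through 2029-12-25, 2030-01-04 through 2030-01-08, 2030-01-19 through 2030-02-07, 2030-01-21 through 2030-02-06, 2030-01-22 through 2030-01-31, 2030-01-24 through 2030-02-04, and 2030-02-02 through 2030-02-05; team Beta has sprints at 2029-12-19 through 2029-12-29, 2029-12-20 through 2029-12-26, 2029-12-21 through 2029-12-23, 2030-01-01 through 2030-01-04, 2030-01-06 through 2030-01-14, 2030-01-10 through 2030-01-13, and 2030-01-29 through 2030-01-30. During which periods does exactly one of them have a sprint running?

First set merges to 2029-12-23 through 2029-12-25, 2030-01-04 through 2030-01-08, 2030-01-19 through 2030-02-07.
Second set merges to 2029-12-19 through 2029-12-29, 2030-01-01 through 2030-01-04, 2030-01-06 through 2030-01-14, 2030-01-29 through 2030-01-30.
Only in the first: 2030-01-05 through 2030-01-05, 2030-01-19 through 2030-01-28, 2030-01-31 through 2030-02-07.
Only in the second: 2029-12-19 through 2029-12-22, 2029-12-26 through 2029-12-29, 2030-01-01 through 2030-01-03, 2030-01-09 through 2030-01-14.
Together these are the periods covered by exactly one.

2029-12-19 through 2029-12-22, 2029-12-26 through 2029-12-29, 2030-01-01 through 2030-01-03, 2030-01-05 through 2030-01-05, 2030-01-09 through 2030-01-14, 2030-01-19 through 2030-01-28, 2030-01-31 through 2030-02-07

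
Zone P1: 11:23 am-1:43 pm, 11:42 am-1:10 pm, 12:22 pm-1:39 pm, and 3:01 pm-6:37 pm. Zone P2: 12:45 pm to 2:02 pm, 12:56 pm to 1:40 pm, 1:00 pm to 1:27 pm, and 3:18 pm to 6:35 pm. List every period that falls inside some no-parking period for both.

12:45 pm-1:43 pm, 3:18 pm-6:35 pm

A, merged: 11:23 am-1:43 pm, 3:01 pm-6:37 pm.
B, merged: 12:45 pm-2:02 pm, 3:18 pm-6:35 pm.
11:23 am-1:43 pm overlaps B on 12:45 pm-1:43 pm.
3:01 pm-6:37 pm overlaps B on 3:18 pm-6:35 pm.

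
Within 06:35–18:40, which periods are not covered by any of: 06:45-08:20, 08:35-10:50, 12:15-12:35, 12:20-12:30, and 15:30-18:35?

06:35–06:45, 08:20–08:35, 10:50–12:15, 12:35–15:30, 18:35–18:40

Covered (merged): 06:45–08:20, 08:35–10:50, 12:15–12:35, 15:30–18:35.
Gaps within 06:35–18:40: 06:35–06:45, 08:20–08:35, 10:50–12:15, 12:35–15:30, 18:35–18:40.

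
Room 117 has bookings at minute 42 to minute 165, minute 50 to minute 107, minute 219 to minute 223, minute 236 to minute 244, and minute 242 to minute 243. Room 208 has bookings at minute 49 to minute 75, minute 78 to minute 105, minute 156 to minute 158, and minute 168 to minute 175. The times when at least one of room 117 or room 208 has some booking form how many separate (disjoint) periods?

4

Merge the first list: minute 42 to minute 165, minute 219 to minute 223, minute 236 to minute 244.
A ∪ B = minute 42 to minute 165, minute 168 to minute 175, minute 219 to minute 223, minute 236 to minute 244.
That is 4 disjoint pieces.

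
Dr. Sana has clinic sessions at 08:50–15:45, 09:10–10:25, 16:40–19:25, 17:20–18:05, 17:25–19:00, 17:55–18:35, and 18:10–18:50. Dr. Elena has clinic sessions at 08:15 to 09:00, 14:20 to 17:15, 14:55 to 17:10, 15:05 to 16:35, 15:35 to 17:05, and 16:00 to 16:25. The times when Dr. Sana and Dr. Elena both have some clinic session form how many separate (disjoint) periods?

Merge the first list: 08:50-15:45, 16:40-19:25.
Merge the second list: 08:15-09:00, 14:20-17:15.
A ∩ B = 08:50-09:00, 14:20-15:45, 16:40-17:15.
That is 3 disjoint pieces.

3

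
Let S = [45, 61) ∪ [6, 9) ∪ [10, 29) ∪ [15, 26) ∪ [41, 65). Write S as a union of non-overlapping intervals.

Sort by start: [6, 9), [10, 29), [15, 26), [41, 65), [45, 61).
[10, 29) is disjoint → start new block.
[15, 26) overlaps/touches [10, 29) → extend to [10, 29).
[41, 65) is disjoint → start new block.
[45, 61) overlaps/touches [41, 65) → extend to [41, 65).

[6, 9) ∪ [10, 29) ∪ [41, 65)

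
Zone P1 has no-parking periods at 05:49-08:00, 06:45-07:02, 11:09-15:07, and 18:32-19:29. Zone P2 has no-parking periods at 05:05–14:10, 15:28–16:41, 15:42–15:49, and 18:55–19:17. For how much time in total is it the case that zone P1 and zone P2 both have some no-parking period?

5 h 34 min

Merge the first list: 05:49–08:00, 11:09–15:07, 18:32–19:29.
Merge the second list: 05:05–14:10, 15:28–16:41, 18:55–19:17.
A ∩ B = 05:49–08:00, 11:09–14:10, 18:55–19:17.
Total: 2 h 11 min + 3 h 1 min + 22 min = 5 h 34 min.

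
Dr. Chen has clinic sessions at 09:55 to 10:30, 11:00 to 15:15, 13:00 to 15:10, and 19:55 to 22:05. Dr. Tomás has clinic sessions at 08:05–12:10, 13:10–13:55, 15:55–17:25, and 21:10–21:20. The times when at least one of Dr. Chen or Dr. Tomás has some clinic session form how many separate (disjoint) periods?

3

First set merges to 09:55–10:30, 11:00–15:15, 19:55–22:05.
A ∪ B = 08:05–15:15, 15:55–17:25, 19:55–22:05.
That is 3 disjoint pieces.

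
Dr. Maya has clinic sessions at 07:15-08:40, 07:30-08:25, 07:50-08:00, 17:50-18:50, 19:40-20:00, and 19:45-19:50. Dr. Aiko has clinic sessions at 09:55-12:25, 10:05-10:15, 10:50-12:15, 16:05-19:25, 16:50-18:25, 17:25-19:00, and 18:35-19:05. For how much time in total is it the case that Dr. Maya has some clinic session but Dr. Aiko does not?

Merge the first list: 07:15-08:40, 17:50-18:50, 19:40-20:00.
Merge the second list: 09:55-12:25, 16:05-19:25.
A \ B = 07:15-08:40, 19:40-20:00.
Total: 1 h 25 min + 20 min = 1 h 45 min.

1 h 45 min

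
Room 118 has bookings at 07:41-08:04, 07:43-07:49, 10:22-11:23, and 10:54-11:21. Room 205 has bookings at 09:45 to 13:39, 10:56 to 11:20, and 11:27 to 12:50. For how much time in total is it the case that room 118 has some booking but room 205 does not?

A, merged: 07:41–08:04, 10:22–11:23.
B, merged: 09:45–13:39.
A \ B = 07:41–08:04.
Total: 23 min.

23 min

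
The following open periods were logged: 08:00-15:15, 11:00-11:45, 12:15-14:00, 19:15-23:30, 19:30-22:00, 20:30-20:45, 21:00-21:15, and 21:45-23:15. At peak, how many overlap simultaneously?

3

At 20:30, 3 of the intervals are simultaneously active.
No point has more.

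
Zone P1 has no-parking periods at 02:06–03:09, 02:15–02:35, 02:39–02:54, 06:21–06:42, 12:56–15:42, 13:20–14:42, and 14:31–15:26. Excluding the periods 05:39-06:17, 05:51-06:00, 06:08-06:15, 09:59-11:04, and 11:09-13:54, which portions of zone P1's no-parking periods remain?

Merge the first list: 02:06–03:09, 06:21–06:42, 12:56–15:42.
Merge the second list: 05:39–06:17, 09:59–11:04, 11:09–13:54.
02:06–03:09: nothing removed.
06:21–06:42: nothing removed.
12:56–15:42 \ B = 13:54–15:42.

02:06–03:09, 06:21–06:42, 13:54–15:42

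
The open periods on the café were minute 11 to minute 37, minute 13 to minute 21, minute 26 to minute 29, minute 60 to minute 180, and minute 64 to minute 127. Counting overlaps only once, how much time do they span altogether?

146 minutes

Merged: minute 11 to minute 37, minute 60 to minute 180.
Lengths: 26 minutes + 120 minutes = 146 minutes.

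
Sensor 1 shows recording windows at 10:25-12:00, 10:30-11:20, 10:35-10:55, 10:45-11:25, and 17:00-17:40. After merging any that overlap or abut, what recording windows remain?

10:30–11:20 overlaps/touches 10:25–12:00 → extend to 10:25–12:00.
10:35–10:55 overlaps/touches 10:25–12:00 → extend to 10:25–12:00.
10:45–11:25 overlaps/touches 10:25–12:00 → extend to 10:25–12:00.
17:00–17:40 is disjoint → start new block.

10:25–12:00, 17:00–17:40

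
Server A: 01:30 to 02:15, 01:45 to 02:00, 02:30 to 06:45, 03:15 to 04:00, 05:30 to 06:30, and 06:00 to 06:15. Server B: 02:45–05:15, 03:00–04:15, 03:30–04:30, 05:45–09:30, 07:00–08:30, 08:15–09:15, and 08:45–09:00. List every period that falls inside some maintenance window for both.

02:45–05:15, 05:45–06:45

First set merges to 01:30–02:15, 02:30–06:45.
Second set merges to 02:45–05:15, 05:45–09:30.
01:30–02:15 meets no B interval.
02:30–06:45 ∩ B → 02:45–05:15, 05:45–06:45.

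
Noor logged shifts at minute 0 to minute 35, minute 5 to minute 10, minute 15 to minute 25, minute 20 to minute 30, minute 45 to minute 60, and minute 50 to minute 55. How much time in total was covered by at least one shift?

Merged: minute 0 to minute 35, minute 45 to minute 60.
Lengths: 35 minutes + 15 minutes = 50 minutes.

50 minutes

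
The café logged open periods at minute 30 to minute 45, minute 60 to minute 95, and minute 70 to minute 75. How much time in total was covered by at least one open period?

Merged: minute 30 to minute 45, minute 60 to minute 95.
Lengths: 15 minutes + 35 minutes = 50 minutes.

50 minutes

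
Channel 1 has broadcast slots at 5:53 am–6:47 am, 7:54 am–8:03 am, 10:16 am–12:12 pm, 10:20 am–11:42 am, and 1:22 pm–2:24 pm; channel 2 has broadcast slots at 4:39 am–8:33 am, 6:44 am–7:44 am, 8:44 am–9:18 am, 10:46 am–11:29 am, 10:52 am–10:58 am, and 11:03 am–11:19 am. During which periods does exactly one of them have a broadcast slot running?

4:39 am–5:53 am, 6:47 am–7:54 am, 8:03 am–8:33 am, 8:44 am–9:18 am, 10:16 am–10:46 am, 11:29 am–12:12 pm, 1:22 pm–2:24 pm

A, merged: 5:53 am–6:47 am, 7:54 am–8:03 am, 10:16 am–12:12 pm, 1:22 pm–2:24 pm.
B, merged: 4:39 am–8:33 am, 8:44 am–9:18 am, 10:46 am–11:29 am.
A but not B: 10:16 am–10:46 am, 11:29 am–12:12 pm, 1:22 pm–2:24 pm.
B but not A: 4:39 am–5:53 am, 6:47 am–7:54 am, 8:03 am–8:33 am, 8:44 am–9:18 am.
Combining gives A △ B.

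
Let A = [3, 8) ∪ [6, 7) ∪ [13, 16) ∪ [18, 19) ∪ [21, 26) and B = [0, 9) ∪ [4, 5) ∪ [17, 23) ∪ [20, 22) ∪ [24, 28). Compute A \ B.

[13, 16) ∪ [23, 24)

Merge the first list: [3, 8), [13, 16), [18, 19), [21, 26).
Merge the second list: [0, 9), [17, 23), [24, 28).
[3, 8): fully covered by B → removed.
[13, 16): no B overlap → unchanged.
[18, 19): fully covered by B → removed.
[21, 26) minus B → [23, 24).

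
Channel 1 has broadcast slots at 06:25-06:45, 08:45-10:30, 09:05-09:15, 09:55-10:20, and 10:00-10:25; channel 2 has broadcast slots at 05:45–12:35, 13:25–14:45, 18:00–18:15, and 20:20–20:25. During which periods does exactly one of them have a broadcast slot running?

First set merges to 06:25-06:45, 08:45-10:30.
A \ B = none.
B \ A = 05:45-06:25, 06:45-08:45, 10:30-12:35, 13:25-14:45, 18:00-18:15, 20:20-20:25.
Union of the two gives the symmetric difference.

05:45-06:25, 06:45-08:45, 10:30-12:35, 13:25-14:45, 18:00-18:15, 20:20-20:25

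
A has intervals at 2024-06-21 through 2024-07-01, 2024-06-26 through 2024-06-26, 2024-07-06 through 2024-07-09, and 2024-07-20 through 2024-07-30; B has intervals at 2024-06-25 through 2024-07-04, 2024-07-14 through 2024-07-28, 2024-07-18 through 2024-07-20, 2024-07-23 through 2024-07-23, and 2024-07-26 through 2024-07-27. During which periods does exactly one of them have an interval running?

2024-06-21 through 2024-06-24, 2024-07-02 through 2024-07-04, 2024-07-06 through 2024-07-09, 2024-07-14 through 2024-07-19, 2024-07-29 through 2024-07-30

Merge the first list: 2024-06-21 through 2024-07-01, 2024-07-06 through 2024-07-09, 2024-07-20 through 2024-07-30.
Merge the second list: 2024-06-25 through 2024-07-04, 2024-07-14 through 2024-07-28.
A but not B: 2024-06-21 through 2024-06-24, 2024-07-06 through 2024-07-09, 2024-07-29 through 2024-07-30.
B but not A: 2024-07-02 through 2024-07-04, 2024-07-14 through 2024-07-19.
Combining gives A △ B.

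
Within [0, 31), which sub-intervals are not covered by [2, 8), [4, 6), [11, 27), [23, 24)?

[0, 2) ∪ [8, 11) ∪ [27, 31)

The merged coverage is [2, 8), [11, 27).
Gaps within [0, 31): [0, 2), [8, 11), [27, 31).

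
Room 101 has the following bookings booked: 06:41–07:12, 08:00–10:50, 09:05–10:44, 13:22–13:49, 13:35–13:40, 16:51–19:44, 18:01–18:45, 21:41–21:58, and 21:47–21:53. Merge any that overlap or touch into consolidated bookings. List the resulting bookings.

08:00-10:50 is disjoint → start new block.
09:05-10:44 overlaps/touches 08:00-10:50 → extend to 08:00-10:50.
13:22-13:49 is disjoint → start new block.
13:35-13:40 overlaps/touches 13:22-13:49 → extend to 13:22-13:49.
16:51-19:44 is disjoint → start new block.
18:01-18:45 overlaps/touches 16:51-19:44 → extend to 16:51-19:44.
21:41-21:58 is disjoint → start new block.
21:47-21:53 overlaps/touches 21:41-21:58 → extend to 21:41-21:58.

06:41-07:12, 08:00-10:50, 13:22-13:49, 16:51-19:44, 21:41-21:58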